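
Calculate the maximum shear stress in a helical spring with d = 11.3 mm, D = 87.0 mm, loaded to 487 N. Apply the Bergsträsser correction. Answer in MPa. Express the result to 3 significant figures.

88.2 MPa

Spring index C = D/d = 87.0/11.3 = 7.6991
K_B = (4C+2)/(4C−3) = 32.796/27.796 = 1.1799
τ₀ = 8FD/(πd³) = 8·487·87.0/(π·11.3³) = 338952/4533 = 74.774 MPa
τ_max = K·τ₀ = 1.1799 × 74.774 = 88.225 MPa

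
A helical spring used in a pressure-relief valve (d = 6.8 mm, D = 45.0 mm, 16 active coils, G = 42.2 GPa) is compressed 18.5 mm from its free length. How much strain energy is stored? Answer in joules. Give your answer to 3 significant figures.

k = Gd⁴/(8D³N_a) = (42.2×10³)(6.8⁴)/(8·45.0³·16) = 7.7357 N/mm
U = ½kδ² = 0.5 × 7.7357 × 18.5² = 1323.8 N·mm = 1.3238 J

1.32 J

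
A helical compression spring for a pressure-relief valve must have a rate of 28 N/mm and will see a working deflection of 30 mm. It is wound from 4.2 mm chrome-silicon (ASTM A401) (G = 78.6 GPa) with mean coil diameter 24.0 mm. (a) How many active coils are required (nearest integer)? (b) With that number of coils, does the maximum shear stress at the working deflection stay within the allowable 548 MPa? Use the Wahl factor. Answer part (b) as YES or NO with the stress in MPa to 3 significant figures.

(a) 8 coils; (b) NO, τ_max = 867 MPa

N_a = Gd⁴/(8D³k) = (78.6×10³)(4.2⁴)/(8·24.0³·28) = 7.898 → N_a = 8
Actual rate k = Gd⁴/(8D³·8) = 27.644 N/mm
Working load F = kδ = 27.644·30 = 829.33 N
C = 24.0/4.2 = 5.7143; K_W = (4C−1)/(4C−4)+0.615/C = 1.2667
τ_max = K_W·8FD/(πd³) = 1.2667·684.12 = 866.58 MPa
τ_max > 548 MPa → exceeds allowable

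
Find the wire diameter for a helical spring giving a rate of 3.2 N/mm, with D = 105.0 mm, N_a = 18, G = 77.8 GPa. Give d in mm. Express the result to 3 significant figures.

d = (8D³N_a·k / G)^(1/4) = (8·105.0³·18·3.2 / (77.8×10³))^0.25
  = (6856.5)^0.25 = 9.0997 mm

9.10 mm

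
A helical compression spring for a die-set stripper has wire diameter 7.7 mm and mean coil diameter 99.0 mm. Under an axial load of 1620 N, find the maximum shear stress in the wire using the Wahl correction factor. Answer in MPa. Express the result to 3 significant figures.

994 MPa

Spring index C = D/d = 99.0/7.7 = 12.8571
K_W = (4C−1)/(4C−4) + 0.615/C = 50.429/47.429 + 0.0478 = 1.1111
τ₀ = 8FD/(πd³) = 8·1620·99.0/(π·7.7³) = 1.28304e+06/1434.2 = 894.58 MPa
τ_max = K·τ₀ = 1.1111 × 894.58 = 993.95 MPa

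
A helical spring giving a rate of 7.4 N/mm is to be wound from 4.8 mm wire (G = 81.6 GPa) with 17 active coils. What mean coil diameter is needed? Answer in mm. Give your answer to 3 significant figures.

35.0 mm

D = (Gd⁴/(8N_a·k))^(1/3) = (81.6×10³·4.8⁴/(8·17·7.4))^(1/3)
  = (43041.2)^(1/3) = 35.0452 mm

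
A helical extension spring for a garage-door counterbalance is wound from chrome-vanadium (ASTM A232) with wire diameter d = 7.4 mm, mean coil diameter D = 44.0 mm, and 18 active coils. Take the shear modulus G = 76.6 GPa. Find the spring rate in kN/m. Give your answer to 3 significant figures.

k = Gd⁴/(8D³N_a) = (76.6×10³ × 7.4⁴) / (8 × 44.0³ × 18)
  = 2.29697e+08 / 1.22665e+07 = 18.726 N/mm

18.7 kN/m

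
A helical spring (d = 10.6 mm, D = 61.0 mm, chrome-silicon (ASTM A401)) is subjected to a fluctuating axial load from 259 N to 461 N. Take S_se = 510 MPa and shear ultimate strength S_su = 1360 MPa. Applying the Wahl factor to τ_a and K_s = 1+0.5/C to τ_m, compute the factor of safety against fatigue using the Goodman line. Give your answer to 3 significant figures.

C = D/d = 61.0/10.6 = 5.7547; K_W = (4C−1)/(4C−4)+0.615/C = 1.2646; K_s = 1+0.5/C = 1.0869
F_a = (F_max−F_min)/2 = 101 N; F_m = (F_max+F_min)/2 = 360 N
τ_a = K_W·8F_aD/(πd³) = 1.2646 × 13.173 = 16.658 MPa
τ_m = K_s·8F_mD/(πd³) = 1.0869 × 46.952 = 51.032 MPa
Goodman: 1/n_f = τ_a/S_se + τ_m/S_su = 16.658/510 + 51.032/1360 = 0.03266 + 0.03752 = 0.070186
n_f = 1/0.070186 = 14.25

14.2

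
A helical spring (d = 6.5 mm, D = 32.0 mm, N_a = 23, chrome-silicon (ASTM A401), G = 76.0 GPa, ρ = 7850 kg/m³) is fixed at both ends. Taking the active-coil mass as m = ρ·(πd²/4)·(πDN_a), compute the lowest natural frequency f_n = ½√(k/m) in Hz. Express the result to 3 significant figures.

k = Gd⁴/(8D³N_a) = (76.0×10³)(6.5⁴)/(8·32.0³·23) = 22.501 N/mm = 22501 N/m
Wire length L = πDN_a = π·32.0·23 = 2312.2 mm
m = ρ·(πd²/4)·L = 7850 × 33.183×10⁻⁶ m² × 2.3122 m = 0.6023 kg
f_n = ½√(k/m) = 0.5·√(22501/0.6023) = 0.5·√(37358) = 96.641 Hz

96.6 Hz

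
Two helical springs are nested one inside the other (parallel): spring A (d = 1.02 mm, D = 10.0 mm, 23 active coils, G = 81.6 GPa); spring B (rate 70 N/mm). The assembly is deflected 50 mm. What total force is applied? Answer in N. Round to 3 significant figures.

3520 N

k_A = Gd⁴/(8D³N_a) = (81.6×10³)(1.02⁴)/(8·10.0³·23) = 0.48004 N/mm
Parallel: k_eq = 0.48004 + 70 = 70.48 N/mm
F = k_eq·δ = 70.48·50 = 3524 N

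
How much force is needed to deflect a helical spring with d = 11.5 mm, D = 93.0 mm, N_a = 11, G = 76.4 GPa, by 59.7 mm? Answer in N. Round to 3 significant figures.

1130 N

k = Gd⁴/(8D³N_a) = (76.4×10³)(11.5⁴)/(8·93.0³·11) = 18.878 N/mm
F = k·δ = 18.878 × 59.7 = 1127 N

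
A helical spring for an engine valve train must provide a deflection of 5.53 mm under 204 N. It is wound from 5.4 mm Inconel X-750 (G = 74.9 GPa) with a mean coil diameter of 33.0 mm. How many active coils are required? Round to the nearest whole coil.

6

Required rate k = F/δ = 204/5.53 = 36.89 N/mm
N_a = Gd⁴/(8D³k) = (74.9×10³ × 5.4⁴)/(8 × 33.0³ × 36.89)
    = 6.36879e+07 / 1.06056e+07 = 6.005 → 6 coils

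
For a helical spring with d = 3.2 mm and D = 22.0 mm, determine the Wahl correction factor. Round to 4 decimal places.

1.2171

C = D/d = 22.0/3.2 = 6.8750
K_W = (4C−1)/(4C−4) + 0.615/C = 26.500/23.500 + 0.0895 = 1.2171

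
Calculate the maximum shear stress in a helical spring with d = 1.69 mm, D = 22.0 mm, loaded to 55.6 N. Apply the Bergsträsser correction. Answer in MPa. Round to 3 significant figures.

Spring index C = D/d = 22.0/1.69 = 13.0178
K_B = (4C+2)/(4C−3) = 54.071/49.071 = 1.1019
τ₀ = 8FD/(πd³) = 8·55.6·22.0/(π·1.69³) = 9785.6/15.164 = 645.32 MPa
τ_max = K·τ₀ = 1.1019 × 645.32 = 711.08 MPa

711 MPa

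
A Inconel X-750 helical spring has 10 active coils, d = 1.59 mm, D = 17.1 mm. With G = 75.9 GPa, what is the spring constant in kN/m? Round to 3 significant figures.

k = Gd⁴/(8D³N_a) = (75.9×10³ × 1.59⁴) / (8 × 17.1³ × 10)
  = 485099 / 400017 = 1.2127 N/mm

1.21 kN/m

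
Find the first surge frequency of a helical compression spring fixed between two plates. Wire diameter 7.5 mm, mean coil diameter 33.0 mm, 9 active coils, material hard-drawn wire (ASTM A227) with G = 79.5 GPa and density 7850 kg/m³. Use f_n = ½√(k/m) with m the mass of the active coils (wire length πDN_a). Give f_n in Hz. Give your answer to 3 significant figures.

k = Gd⁴/(8D³N_a) = (79.5×10³)(7.5⁴)/(8·33.0³·9) = 97.216 N/mm = 97216 N/m
Wire length L = πDN_a = π·33.0·9 = 933.05 mm
m = ρ·(πd²/4)·L = 7850 × 44.179×10⁻⁶ m² × 0.93305 m = 0.32359 kg
f_n = ½√(k/m) = 0.5·√(97216/0.32359) = 0.5·√(3.0043e+05) = 274.06 Hz

274 Hz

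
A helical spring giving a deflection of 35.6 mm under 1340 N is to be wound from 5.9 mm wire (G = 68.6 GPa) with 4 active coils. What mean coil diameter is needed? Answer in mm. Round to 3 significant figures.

Required rate k = F/δ = 1340/35.6 = 37.64 N/mm
D = (Gd⁴/(8N_a·k))^(1/3) = (68.6×10³·5.9⁴/(8·4·37.64))^(1/3)
  = (69012.4)^(1/3) = 41.0181 mm

41.0 mm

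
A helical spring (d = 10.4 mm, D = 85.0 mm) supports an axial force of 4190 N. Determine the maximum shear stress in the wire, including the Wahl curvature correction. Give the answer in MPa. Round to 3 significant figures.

Spring index C = D/d = 85.0/10.4 = 8.1731
K_W = (4C−1)/(4C−4) + 0.615/C = 31.692/28.692 + 0.0752 = 1.1798
τ₀ = 8FD/(πd³) = 8·4190·85.0/(π·10.4³) = 2.8492e+06/3533.9 = 806.26 MPa
τ_max = K·τ₀ = 1.1798 × 806.26 = 951.22 MPa

951 MPa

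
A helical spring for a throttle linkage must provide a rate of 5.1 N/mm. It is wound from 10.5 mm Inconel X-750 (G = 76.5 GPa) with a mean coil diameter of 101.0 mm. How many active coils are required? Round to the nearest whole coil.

N_a = Gd⁴/(8D³k) = (76.5×10³ × 10.5⁴)/(8 × 101.0³ × 5.1)
    = 9.29862e+08 / 4.20363e+07 = 22.12 → 22 coils

22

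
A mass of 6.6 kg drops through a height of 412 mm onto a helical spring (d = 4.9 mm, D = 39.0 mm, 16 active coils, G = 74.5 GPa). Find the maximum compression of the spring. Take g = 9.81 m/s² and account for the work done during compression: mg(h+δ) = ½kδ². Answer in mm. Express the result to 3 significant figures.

k = Gd⁴/(8D³N_a) = (74.5×10³)(4.9⁴)/(8·39.0³·16) = 5.6564 N/mm
W = mg = 6.6 × 9.81 = 64.746 N
½kδ² − Wδ − Wh = 0 → δ = (W + √(W² + 2kWh))/k
δ = (64.746 + √(4192 + 301771))/5.6564 = (64.746 + 553.14)/5.6564 = 109.24 mm

109 mm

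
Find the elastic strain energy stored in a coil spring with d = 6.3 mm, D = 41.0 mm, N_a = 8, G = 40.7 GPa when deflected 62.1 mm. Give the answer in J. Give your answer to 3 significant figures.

28.0 J

k = Gd⁴/(8D³N_a) = (40.7×10³)(6.3⁴)/(8·41.0³·8) = 14.535 N/mm
U = ½kδ² = 0.5 × 14.535 × 62.1² = 28027 N·mm = 28.027 J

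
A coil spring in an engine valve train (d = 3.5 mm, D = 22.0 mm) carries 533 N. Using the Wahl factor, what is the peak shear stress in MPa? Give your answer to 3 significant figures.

863 MPa

Spring index C = D/d = 22.0/3.5 = 6.2857
K_W = (4C−1)/(4C−4) + 0.615/C = 24.143/21.143 + 0.0978 = 1.2397
τ₀ = 8FD/(πd³) = 8·533·22.0/(π·3.5³) = 93808/134.7 = 696.44 MPa
τ_max = K·τ₀ = 1.2397 × 696.44 = 863.4 MPa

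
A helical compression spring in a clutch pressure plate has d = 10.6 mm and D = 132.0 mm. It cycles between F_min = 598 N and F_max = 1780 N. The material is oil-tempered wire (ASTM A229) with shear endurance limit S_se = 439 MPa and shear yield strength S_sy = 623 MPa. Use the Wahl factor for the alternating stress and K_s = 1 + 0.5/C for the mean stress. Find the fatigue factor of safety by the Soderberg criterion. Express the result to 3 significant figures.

C = D/d = 132.0/10.6 = 12.4528; K_W = (4C−1)/(4C−4)+0.615/C = 1.1149; K_s = 1+0.5/C = 1.0402
F_a = (F_max−F_min)/2 = 591 N; F_m = (F_max+F_min)/2 = 1189 N
τ_a = K_W·8F_aD/(πd³) = 1.1149 × 166.8 = 185.96 MPa
τ_m = K_s·8F_mD/(πd³) = 1.0402 × 335.57 = 349.04 MPa
Soderberg: 1/n_f = τ_a/S_se + τ_m/S_sy = 185.96/439 + 349.04/623 = 0.42359 + 0.56026 = 0.98385
n_f = 1/0.98385 = 1.016

1.02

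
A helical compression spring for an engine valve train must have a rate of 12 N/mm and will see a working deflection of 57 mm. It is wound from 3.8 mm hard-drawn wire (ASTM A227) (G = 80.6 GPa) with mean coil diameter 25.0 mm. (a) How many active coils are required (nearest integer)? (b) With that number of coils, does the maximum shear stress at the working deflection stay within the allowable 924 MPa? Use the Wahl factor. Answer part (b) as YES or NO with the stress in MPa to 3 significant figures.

(a) 11 coils; (b) NO, τ_max = 993 MPa

N_a = Gd⁴/(8D³k) = (80.6×10³)(3.8⁴)/(8·25.0³·12) = 11.2 → N_a = 11
Actual rate k = Gd⁴/(8D³·11) = 12.223 N/mm
Working load F = kδ = 12.223·57 = 696.69 N
C = 25.0/3.8 = 6.5789; K_W = (4C−1)/(4C−4)+0.615/C = 1.2279
τ_max = K_W·8FD/(πd³) = 1.2279·808.3 = 992.52 MPa
τ_max > 924 MPa → exceeds allowable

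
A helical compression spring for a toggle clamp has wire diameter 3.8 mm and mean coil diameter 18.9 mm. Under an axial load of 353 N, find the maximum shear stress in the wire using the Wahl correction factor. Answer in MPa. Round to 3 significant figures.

406 MPa

Spring index C = D/d = 18.9/3.8 = 4.9737
K_W = (4C−1)/(4C−4) + 0.615/C = 18.895/15.895 + 0.1237 = 1.3124
τ₀ = 8FD/(πd³) = 8·353·18.9/(π·3.8³) = 53373.6/172.39 = 309.62 MPa
τ_max = K·τ₀ = 1.3124 × 309.62 = 406.34 MPa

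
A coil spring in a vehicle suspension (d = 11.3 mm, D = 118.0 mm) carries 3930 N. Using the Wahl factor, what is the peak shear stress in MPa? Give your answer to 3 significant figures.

Spring index C = D/d = 118.0/11.3 = 10.4425
K_W = (4C−1)/(4C−4) + 0.615/C = 40.770/37.770 + 0.0589 = 1.1383
τ₀ = 8FD/(πd³) = 8·3930·118.0/(π·11.3³) = 3.70992e+06/4533 = 818.43 MPa
τ_max = K·τ₀ = 1.1383 × 818.43 = 931.63 MPa

932 MPa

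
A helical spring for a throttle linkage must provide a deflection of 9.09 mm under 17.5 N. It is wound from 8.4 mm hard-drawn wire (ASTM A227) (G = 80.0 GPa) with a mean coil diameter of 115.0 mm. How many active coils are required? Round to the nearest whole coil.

17

Required rate k = F/δ = 17.5/9.09 = 1.9252 N/mm
N_a = Gd⁴/(8D³k) = (80.0×10³ × 8.4⁴)/(8 × 115.0³ × 1.9252)
    = 3.98297e+08 / 2.34238e+07 = 17 → 17 coils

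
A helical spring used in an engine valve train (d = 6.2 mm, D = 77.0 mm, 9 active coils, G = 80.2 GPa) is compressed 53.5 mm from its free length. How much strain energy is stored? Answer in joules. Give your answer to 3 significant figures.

k = Gd⁴/(8D³N_a) = (80.2×10³)(6.2⁴)/(8·77.0³·9) = 3.6053 N/mm
U = ½kδ² = 0.5 × 3.6053 × 53.5² = 5159.6 N·mm = 5.1596 J

5.16 J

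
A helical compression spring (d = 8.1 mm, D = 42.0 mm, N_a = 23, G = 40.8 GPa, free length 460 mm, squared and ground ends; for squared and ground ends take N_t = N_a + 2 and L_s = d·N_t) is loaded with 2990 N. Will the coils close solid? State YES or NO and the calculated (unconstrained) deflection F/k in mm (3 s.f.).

NO, δ = 232 mm

k = Gd⁴/(8D³N_a) = (40.8×10³)(8.1⁴)/(8·42.0³·23) = 12.884 N/mm
N_t = 25; L_s = 8.1·25 = 202.5 mm; δ_solid = L₀ − L_s = 460 − 202.5 = 257.5 mm
δ = F/k = 2990/12.884 = 232.08 mm
δ < δ_solid → spring does not go solid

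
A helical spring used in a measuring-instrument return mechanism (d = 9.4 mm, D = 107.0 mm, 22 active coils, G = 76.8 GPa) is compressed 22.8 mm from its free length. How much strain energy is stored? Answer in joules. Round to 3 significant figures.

0.723 J

k = Gd⁴/(8D³N_a) = (76.8×10³)(9.4⁴)/(8·107.0³·22) = 2.781 N/mm
U = ½kδ² = 0.5 × 2.781 × 22.8² = 722.85 N·mm = 0.72285 J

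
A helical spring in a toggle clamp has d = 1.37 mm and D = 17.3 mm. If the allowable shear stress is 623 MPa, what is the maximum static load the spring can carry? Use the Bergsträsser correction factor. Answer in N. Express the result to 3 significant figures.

C = D/d = 17.3/1.37 = 12.6277
K_B = (4C+2)/(4C−3) = 52.511/47.511 = 1.1052
τ_max = K·8FD/(πd³) → F_max = τ_allow·πd³/(8DK)
F_max = 623·π·1.37³/(8·17.3·1.1052) = 5032.7/152.97 = 32.901 N

32.9 N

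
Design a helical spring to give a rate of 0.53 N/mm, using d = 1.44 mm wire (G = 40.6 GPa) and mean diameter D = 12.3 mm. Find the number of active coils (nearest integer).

N_a = Gd⁴/(8D³k) = (40.6×10³ × 1.44⁴)/(8 × 12.3³ × 0.53)
    = 174573 / 7890.08 = 22.13 → 22 coils

22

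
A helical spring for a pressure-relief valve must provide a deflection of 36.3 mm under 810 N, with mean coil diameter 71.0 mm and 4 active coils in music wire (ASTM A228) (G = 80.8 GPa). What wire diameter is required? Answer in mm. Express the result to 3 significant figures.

Required rate k = F/δ = 810/36.3 = 22.314 N/mm
d = (8D³N_a·k / G)^(1/4) = (8·71.0³·4·22.314 / (80.8×10³))^0.25
  = (3162.9)^0.25 = 7.4993 mm

7.50 mm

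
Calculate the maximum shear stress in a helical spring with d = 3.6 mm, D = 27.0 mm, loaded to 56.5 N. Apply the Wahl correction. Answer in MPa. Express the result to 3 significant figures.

Spring index C = D/d = 27.0/3.6 = 7.5000
K_W = (4C−1)/(4C−4) + 0.615/C = 29.000/26.000 + 0.0820 = 1.1974
τ₀ = 8FD/(πd³) = 8·56.5·27.0/(π·3.6³) = 12204/146.57 = 83.262 MPa
τ_max = K·τ₀ = 1.1974 × 83.262 = 99.696 MPa

99.7 MPa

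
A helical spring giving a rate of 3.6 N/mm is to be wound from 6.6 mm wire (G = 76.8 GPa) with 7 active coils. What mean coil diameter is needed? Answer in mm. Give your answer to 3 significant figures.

D = (Gd⁴/(8N_a·k))^(1/3) = (76.8×10³·6.6⁴/(8·7·3.6))^(1/3)
  = (722847)^(1/3) = 89.7461 mm

89.7 mm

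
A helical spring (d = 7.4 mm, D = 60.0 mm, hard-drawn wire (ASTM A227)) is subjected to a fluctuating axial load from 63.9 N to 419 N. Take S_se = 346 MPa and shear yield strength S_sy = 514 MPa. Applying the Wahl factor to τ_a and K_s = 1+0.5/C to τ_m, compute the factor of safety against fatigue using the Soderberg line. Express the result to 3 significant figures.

C = D/d = 60.0/7.4 = 8.1081; K_W = (4C−1)/(4C−4)+0.615/C = 1.1814; K_s = 1+0.5/C = 1.0617
F_a = (F_max−F_min)/2 = 177.55 N; F_m = (F_max+F_min)/2 = 241.45 N
τ_a = K_W·8F_aD/(πd³) = 1.1814 × 66.945 = 79.086 MPa
τ_m = K_s·8F_mD/(πd³) = 1.0617 × 91.038 = 96.652 MPa
Soderberg: 1/n_f = τ_a/S_se + τ_m/S_sy = 79.086/346 + 96.652/514 = 0.22857 + 0.18804 = 0.41661
n_f = 1/0.41661 = 2.4

2.40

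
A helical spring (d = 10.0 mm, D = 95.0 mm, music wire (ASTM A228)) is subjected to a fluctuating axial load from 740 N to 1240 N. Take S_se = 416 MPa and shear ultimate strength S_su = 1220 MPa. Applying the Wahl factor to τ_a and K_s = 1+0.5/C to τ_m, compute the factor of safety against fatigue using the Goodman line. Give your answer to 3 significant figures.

C = D/d = 95.0/10.0 = 9.5000; K_W = (4C−1)/(4C−4)+0.615/C = 1.1530; K_s = 1+0.5/C = 1.0526
F_a = (F_max−F_min)/2 = 250 N; F_m = (F_max+F_min)/2 = 990 N
τ_a = K_W·8F_aD/(πd³) = 1.1530 × 60.479 = 69.73 MPa
τ_m = K_s·8F_mD/(πd³) = 1.0526 × 239.5 = 252.1 MPa
Goodman: 1/n_f = τ_a/S_se + τ_m/S_su = 69.73/416 + 252.1/1220 = 0.16762 + 0.20664 = 0.37426
n_f = 1/0.37426 = 2.672

2.67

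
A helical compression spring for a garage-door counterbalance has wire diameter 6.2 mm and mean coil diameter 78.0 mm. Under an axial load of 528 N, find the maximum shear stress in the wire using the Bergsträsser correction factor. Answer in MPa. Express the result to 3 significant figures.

Spring index C = D/d = 78.0/6.2 = 12.5806
K_B = (4C+2)/(4C−3) = 52.323/47.323 = 1.1057
τ₀ = 8FD/(πd³) = 8·528·78.0/(π·6.2³) = 329472/748.73 = 440.04 MPa
τ_max = K·τ₀ = 1.1057 × 440.04 = 486.54 MPa

487 MPa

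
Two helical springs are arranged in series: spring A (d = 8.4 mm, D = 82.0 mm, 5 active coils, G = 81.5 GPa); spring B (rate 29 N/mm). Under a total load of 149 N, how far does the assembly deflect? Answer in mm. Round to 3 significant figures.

k_A = Gd⁴/(8D³N_a) = (81.5×10³)(8.4⁴)/(8·82.0³·5) = 18.398 N/mm
Series: 1/k_eq = 1/18.398 + 1/29 = 0.088836; k_eq = 11.257 N/mm
δ = F/k_eq = 149/11.257 = 13.237 mm

13.2 mm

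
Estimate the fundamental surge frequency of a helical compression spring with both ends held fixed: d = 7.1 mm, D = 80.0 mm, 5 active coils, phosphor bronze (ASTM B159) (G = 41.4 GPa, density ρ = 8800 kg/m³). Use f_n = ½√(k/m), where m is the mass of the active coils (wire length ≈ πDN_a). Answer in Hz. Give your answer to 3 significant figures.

k = Gd⁴/(8D³N_a) = (41.4×10³)(7.1⁴)/(8·80.0³·5) = 5.1369 N/mm = 5136.9 N/m
Wire length L = πDN_a = π·80.0·5 = 1256.6 mm
m = ρ·(πd²/4)·L = 8800 × 39.592×10⁻⁶ m² × 1.2566 m = 0.43782 kg
f_n = ½√(k/m) = 0.5·√(5136.9/0.43782) = 0.5·√(11733) = 54.159 Hz

54.2 Hz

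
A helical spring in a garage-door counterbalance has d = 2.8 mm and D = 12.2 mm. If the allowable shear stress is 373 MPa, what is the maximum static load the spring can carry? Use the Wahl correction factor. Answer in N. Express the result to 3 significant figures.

193 N

C = D/d = 12.2/2.8 = 4.3571
K_W = (4C−1)/(4C−4) + 0.615/C = 16.429/13.429 + 0.1411 = 1.3646
τ_max = K·8FD/(πd³) → F_max = τ_allow·πd³/(8DK)
F_max = 373·π·2.8³/(8·12.2·1.3646) = 25724/133.18 = 193.15 N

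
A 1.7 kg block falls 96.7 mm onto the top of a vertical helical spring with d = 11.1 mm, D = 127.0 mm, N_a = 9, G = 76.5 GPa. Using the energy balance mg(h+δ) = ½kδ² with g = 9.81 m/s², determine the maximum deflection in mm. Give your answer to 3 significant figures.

k = Gd⁴/(8D³N_a) = (76.5×10³)(11.1⁴)/(8·127.0³·9) = 7.8743 N/mm
W = mg = 1.7 × 9.81 = 16.677 N
½kδ² − Wδ − Wh = 0 → δ = (W + √(W² + 2kWh))/k
δ = (16.677 + √(278.12 + 25397.1))/7.8743 = (16.677 + 160.23)/7.8743 = 22.467 mm

22.5 mm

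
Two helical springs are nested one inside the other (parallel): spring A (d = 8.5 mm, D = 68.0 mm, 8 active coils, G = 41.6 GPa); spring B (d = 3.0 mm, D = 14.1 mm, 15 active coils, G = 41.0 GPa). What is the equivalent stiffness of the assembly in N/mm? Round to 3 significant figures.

20.7 N/mm

k_A = Gd⁴/(8D³N_a) = (41.6×10³)(8.5⁴)/(8·68.0³·8) = 10.791 N/mm
k_B = Gd⁴/(8D³N_a) = (41.0×10³)(3.0⁴)/(8·14.1³·15) = 9.8726 N/mm
Parallel: k_eq = 10.791 + 9.8726 = 20.664 N/mm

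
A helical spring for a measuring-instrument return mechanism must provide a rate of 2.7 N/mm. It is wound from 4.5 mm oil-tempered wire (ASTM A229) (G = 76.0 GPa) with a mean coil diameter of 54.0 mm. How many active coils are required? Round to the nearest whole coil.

N_a = Gd⁴/(8D³k) = (76.0×10³ × 4.5⁴)/(8 × 54.0³ × 2.7)
    = 3.11648e+07 / 3.40122e+06 = 9.163 → 9 coils

9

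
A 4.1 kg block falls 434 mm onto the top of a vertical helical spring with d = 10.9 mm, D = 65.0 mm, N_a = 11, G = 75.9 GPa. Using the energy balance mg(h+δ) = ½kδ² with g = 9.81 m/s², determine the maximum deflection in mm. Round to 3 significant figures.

29.0 mm

k = Gd⁴/(8D³N_a) = (75.9×10³)(10.9⁴)/(8·65.0³·11) = 44.333 N/mm
W = mg = 4.1 × 9.81 = 40.221 N
½kδ² − Wδ − Wh = 0 → δ = (W + √(W² + 2kWh))/k
δ = (40.221 + √(1617.7 + 1.54774e+06))/44.333 = (40.221 + 1244.7)/44.333 = 28.984 mm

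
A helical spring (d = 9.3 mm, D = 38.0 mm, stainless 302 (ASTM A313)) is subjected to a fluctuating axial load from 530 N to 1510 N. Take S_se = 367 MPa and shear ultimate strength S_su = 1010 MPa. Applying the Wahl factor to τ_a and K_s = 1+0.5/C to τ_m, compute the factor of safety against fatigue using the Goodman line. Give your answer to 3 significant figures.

C = D/d = 38.0/9.3 = 4.0860; K_W = (4C−1)/(4C−4)+0.615/C = 1.3935; K_s = 1+0.5/C = 1.1224
F_a = (F_max−F_min)/2 = 490 N; F_m = (F_max+F_min)/2 = 1020 N
τ_a = K_W·8F_aD/(πd³) = 1.3935 × 58.948 = 82.147 MPa
τ_m = K_s·8F_mD/(πd³) = 1.1224 × 122.71 = 137.72 MPa
Goodman: 1/n_f = τ_a/S_se + τ_m/S_su = 82.147/367 + 137.72/1010 = 0.22383 + 0.13636 = 0.36019
n_f = 1/0.36019 = 2.776

2.78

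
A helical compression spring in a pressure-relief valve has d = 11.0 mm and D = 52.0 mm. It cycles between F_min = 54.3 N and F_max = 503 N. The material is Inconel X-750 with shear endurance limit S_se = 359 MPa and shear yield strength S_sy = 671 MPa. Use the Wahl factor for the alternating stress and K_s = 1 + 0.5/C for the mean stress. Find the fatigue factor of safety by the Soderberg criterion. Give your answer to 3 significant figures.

7.78

C = D/d = 52.0/11.0 = 4.7273; K_W = (4C−1)/(4C−4)+0.615/C = 1.3313; K_s = 1+0.5/C = 1.1058
F_a = (F_max−F_min)/2 = 224.35 N; F_m = (F_max+F_min)/2 = 278.65 N
τ_a = K_W·8F_aD/(πd³) = 1.3313 × 22.32 = 29.715 MPa
τ_m = K_s·8F_mD/(πd³) = 1.1058 × 27.722 = 30.654 MPa
Soderberg: 1/n_f = τ_a/S_se + τ_m/S_sy = 29.715/359 + 30.654/671 = 0.08277 + 0.04568 = 0.12846
n_f = 1/0.12846 = 7.785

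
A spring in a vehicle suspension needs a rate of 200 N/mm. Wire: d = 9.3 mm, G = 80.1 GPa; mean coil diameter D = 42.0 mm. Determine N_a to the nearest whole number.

N_a = Gd⁴/(8D³k) = (80.1×10³ × 9.3⁴)/(8 × 42.0³ × 200)
    = 5.9919e+08 / 1.18541e+08 = 5.055 → 5 coils

5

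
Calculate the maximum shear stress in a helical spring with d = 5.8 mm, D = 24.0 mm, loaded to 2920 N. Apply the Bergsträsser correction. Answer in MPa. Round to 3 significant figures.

Spring index C = D/d = 24.0/5.8 = 4.1379
K_B = (4C+2)/(4C−3) = 18.552/13.552 = 1.3690
τ₀ = 8FD/(πd³) = 8·2920·24.0/(π·5.8³) = 560640/612.96 = 914.64 MPa
τ_max = K·τ₀ = 1.3690 × 914.64 = 1252.1 MPa

1250 MPa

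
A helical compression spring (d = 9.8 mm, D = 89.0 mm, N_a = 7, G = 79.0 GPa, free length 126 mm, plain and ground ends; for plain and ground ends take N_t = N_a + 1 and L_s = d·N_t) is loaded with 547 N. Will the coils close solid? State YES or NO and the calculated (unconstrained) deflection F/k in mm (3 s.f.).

NO, δ = 29.6 mm

k = Gd⁴/(8D³N_a) = (79.0×10³)(9.8⁴)/(8·89.0³·7) = 18.458 N/mm
N_t = 8; L_s = 9.8·8 = 78.4 mm; δ_solid = L₀ − L_s = 126 − 78.4 = 47.6 mm
δ = F/k = 547/18.458 = 29.636 mm
δ < δ_solid → spring does not go solid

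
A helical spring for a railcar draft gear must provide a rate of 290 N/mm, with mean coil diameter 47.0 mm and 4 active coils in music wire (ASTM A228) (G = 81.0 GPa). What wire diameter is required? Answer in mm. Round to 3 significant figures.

10.4 mm

d = (8D³N_a·k / G)^(1/4) = (8·47.0³·4·290 / (81.0×10³))^0.25
  = (11895)^0.25 = 10.4433 mm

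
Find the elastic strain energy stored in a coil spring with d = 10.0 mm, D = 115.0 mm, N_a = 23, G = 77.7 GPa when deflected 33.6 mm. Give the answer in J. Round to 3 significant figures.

k = Gd⁴/(8D³N_a) = (77.7×10³)(10.0⁴)/(8·115.0³·23) = 2.7766 N/mm
U = ½kδ² = 0.5 × 2.7766 × 33.6² = 1567.3 N·mm = 1.5673 J

1.57 J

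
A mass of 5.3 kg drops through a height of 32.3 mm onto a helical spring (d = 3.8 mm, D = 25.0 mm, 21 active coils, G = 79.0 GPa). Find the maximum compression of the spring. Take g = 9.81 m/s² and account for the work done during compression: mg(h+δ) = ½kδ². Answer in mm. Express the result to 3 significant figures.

32.9 mm

k = Gd⁴/(8D³N_a) = (79.0×10³)(3.8⁴)/(8·25.0³·21) = 6.2753 N/mm
W = mg = 5.3 × 9.81 = 51.993 N
½kδ² − Wδ − Wh = 0 → δ = (W + √(W² + 2kWh))/k
δ = (51.993 + √(2703.3 + 21077))/6.2753 = (51.993 + 154.21)/6.2753 = 32.859 mm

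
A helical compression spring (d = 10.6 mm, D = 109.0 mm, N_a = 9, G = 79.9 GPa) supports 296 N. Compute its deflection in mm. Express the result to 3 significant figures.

27.4 mm

k = Gd⁴/(8D³N_a) = (79.9×10³)(10.6⁴)/(8·109.0³·9) = 10.818 N/mm
δ = F/k = 296 / 10.818 = 27.361 mm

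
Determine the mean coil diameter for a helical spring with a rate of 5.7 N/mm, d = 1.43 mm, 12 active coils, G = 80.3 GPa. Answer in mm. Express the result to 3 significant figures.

8.50 mm

D = (Gd⁴/(8N_a·k))^(1/3) = (80.3×10³·1.43⁴/(8·12·5.7))^(1/3)
  = (613.64)^(1/3) = 8.4978 mm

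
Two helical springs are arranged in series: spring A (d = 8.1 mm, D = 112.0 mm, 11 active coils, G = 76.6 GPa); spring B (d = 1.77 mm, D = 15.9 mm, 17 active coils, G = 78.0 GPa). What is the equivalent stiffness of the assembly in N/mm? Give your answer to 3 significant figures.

k_A = Gd⁴/(8D³N_a) = (76.6×10³)(8.1⁴)/(8·112.0³·11) = 2.6671 N/mm
k_B = Gd⁴/(8D³N_a) = (78.0×10³)(1.77⁴)/(8·15.9³·17) = 1.4004 N/mm
Series: 1/k_eq = 1/2.6671 + 1/1.4004 = 1.089; k_eq = 0.91826 N/mm

0.918 N/mm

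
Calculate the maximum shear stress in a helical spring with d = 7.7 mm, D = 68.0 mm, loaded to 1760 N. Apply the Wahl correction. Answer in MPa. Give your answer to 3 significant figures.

778 MPa

Spring index C = D/d = 68.0/7.7 = 8.8312
K_W = (4C−1)/(4C−4) + 0.615/C = 34.325/31.325 + 0.0696 = 1.1654
τ₀ = 8FD/(πd³) = 8·1760·68.0/(π·7.7³) = 957440/1434.2 = 667.56 MPa
τ_max = K·τ₀ = 1.1654 × 667.56 = 777.98 MPa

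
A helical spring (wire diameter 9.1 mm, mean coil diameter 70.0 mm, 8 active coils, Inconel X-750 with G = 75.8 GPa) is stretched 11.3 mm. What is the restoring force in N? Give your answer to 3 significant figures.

268 N

k = Gd⁴/(8D³N_a) = (75.8×10³)(9.1⁴)/(8·70.0³·8) = 23.679 N/mm
F = k·δ = 23.679 × 11.3 = 267.57 N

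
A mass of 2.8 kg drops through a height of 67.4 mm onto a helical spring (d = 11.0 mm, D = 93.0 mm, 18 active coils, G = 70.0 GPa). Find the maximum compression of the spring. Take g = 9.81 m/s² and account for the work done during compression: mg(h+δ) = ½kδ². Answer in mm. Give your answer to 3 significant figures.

k = Gd⁴/(8D³N_a) = (70.0×10³)(11.0⁴)/(8·93.0³·18) = 8.8483 N/mm
W = mg = 2.8 × 9.81 = 27.468 N
½kδ² − Wδ − Wh = 0 → δ = (W + √(W² + 2kWh))/k
δ = (27.468 + √(754.49 + 32762.3))/8.8483 = (27.468 + 183.08)/8.8483 = 23.795 mm

23.8 mm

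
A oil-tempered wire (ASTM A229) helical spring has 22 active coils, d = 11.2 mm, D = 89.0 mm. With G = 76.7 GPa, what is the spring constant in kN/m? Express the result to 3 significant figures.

9.73 kN/m

k = Gd⁴/(8D³N_a) = (76.7×10³ × 11.2⁴) / (8 × 89.0³ × 22)
  = 1.20689e+09 / 1.24075e+08 = 9.7271 N/mm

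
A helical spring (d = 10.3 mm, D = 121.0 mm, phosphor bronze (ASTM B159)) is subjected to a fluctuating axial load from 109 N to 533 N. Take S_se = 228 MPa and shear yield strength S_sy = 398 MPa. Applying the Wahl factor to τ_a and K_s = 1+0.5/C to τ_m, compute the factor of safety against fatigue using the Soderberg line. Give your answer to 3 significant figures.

1.88

C = D/d = 121.0/10.3 = 11.7476; K_W = (4C−1)/(4C−4)+0.615/C = 1.1221; K_s = 1+0.5/C = 1.0426
F_a = (F_max−F_min)/2 = 212 N; F_m = (F_max+F_min)/2 = 321 N
τ_a = K_W·8F_aD/(πd³) = 1.1221 × 59.779 = 67.08 MPa
τ_m = K_s·8F_mD/(πd³) = 1.0426 × 90.515 = 94.367 MPa
Soderberg: 1/n_f = τ_a/S_se + τ_m/S_sy = 67.08/228 + 94.367/398 = 0.29421 + 0.23710 = 0.53131
n_f = 1/0.53131 = 1.882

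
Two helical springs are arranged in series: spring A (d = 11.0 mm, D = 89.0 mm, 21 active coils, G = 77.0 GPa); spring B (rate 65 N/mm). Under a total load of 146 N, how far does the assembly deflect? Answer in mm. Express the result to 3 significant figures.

17.6 mm

k_A = Gd⁴/(8D³N_a) = (77.0×10³)(11.0⁴)/(8·89.0³·21) = 9.5188 N/mm
Series: 1/k_eq = 1/9.5188 + 1/65 = 0.12044; k_eq = 8.3029 N/mm
δ = F/k_eq = 146/8.3029 = 17.584 mm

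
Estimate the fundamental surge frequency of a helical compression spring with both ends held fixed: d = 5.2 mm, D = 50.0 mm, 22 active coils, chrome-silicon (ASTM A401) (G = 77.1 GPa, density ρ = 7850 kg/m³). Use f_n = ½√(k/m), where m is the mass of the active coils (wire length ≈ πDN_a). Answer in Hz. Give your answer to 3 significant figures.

k = Gd⁴/(8D³N_a) = (77.1×10³)(5.2⁴)/(8·50.0³·22) = 2.5624 N/mm = 2562.4 N/m
Wire length L = πDN_a = π·50.0·22 = 3455.8 mm
m = ρ·(πd²/4)·L = 7850 × 21.237×10⁻⁶ m² × 3.4558 m = 0.57611 kg
f_n = ½√(k/m) = 0.5·√(2562.4/0.57611) = 0.5·√(4447.7) = 33.346 Hz

33.3 Hz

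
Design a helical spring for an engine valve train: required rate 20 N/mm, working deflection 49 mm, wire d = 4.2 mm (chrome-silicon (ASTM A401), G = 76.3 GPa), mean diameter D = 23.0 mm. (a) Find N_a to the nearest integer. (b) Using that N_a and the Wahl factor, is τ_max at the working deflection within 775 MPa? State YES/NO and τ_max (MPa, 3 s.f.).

(a) 12 coils; (b) NO, τ_max = 1010 MPa

N_a = Gd⁴/(8D³k) = (76.3×10³)(4.2⁴)/(8·23.0³·20) = 12.2 → N_a = 12
Actual rate k = Gd⁴/(8D³·12) = 20.327 N/mm
Working load F = kδ = 20.327·49 = 996.01 N
C = 23.0/4.2 = 5.4762; K_W = (4C−1)/(4C−4)+0.615/C = 1.2799
τ_max = K_W·8FD/(πd³) = 1.2799·787.38 = 1007.7 MPa
τ_max > 775 MPa → exceeds allowable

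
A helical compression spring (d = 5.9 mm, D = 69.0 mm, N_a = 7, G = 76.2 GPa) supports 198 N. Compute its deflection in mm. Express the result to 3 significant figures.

k = Gd⁴/(8D³N_a) = (76.2×10³)(5.9⁴)/(8·69.0³·7) = 5.0191 N/mm
δ = F/k = 198 / 5.0191 = 39.449 mm

39.4 mm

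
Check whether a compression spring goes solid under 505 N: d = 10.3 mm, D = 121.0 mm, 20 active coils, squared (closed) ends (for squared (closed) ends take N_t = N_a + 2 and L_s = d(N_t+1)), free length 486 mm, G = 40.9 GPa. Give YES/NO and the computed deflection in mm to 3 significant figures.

YES, δ = 311 mm

k = Gd⁴/(8D³N_a) = (40.9×10³)(10.3⁴)/(8·121.0³·20) = 1.624 N/mm
N_t = 22; L_s = 10.3·23 = 236.9 mm; δ_solid = L₀ − L_s = 486 − 236.9 = 249.1 mm
δ = F/k = 505/1.624 = 310.95 mm
δ ≥ δ_solid → spring goes solid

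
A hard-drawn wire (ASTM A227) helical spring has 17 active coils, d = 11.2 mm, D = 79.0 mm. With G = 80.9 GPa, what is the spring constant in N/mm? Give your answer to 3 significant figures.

k = Gd⁴/(8D³N_a) = (80.9×10³ × 11.2⁴) / (8 × 79.0³ × 17)
  = 1.27298e+09 / 6.70533e+07 = 18.985 N/mm

19.0 N/mm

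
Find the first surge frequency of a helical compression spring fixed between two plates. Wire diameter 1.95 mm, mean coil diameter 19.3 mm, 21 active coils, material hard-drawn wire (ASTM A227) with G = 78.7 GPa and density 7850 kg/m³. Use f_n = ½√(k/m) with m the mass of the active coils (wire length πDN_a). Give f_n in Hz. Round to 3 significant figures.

88.8 Hz

k = Gd⁴/(8D³N_a) = (78.7×10³)(1.95⁴)/(8·19.3³·21) = 0.94218 N/mm = 942.18 N/m
Wire length L = πDN_a = π·19.3·21 = 1273.3 mm
m = ρ·(πd²/4)·L = 7850 × 2.9865×10⁻⁶ m² × 1.2733 m = 0.029851 kg
f_n = ½√(k/m) = 0.5·√(942.18/0.029851) = 0.5·√(31563) = 88.83 Hz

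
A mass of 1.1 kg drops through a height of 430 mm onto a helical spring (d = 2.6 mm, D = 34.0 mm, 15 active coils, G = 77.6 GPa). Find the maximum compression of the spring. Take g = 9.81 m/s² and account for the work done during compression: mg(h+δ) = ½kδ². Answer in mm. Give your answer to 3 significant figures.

126 mm

k = Gd⁴/(8D³N_a) = (77.6×10³)(2.6⁴)/(8·34.0³·15) = 0.75186 N/mm
W = mg = 1.1 × 9.81 = 10.791 N
½kδ² − Wδ − Wh = 0 → δ = (W + √(W² + 2kWh))/k
δ = (10.791 + √(116.45 + 6977.46))/0.75186 = (10.791 + 84.225)/0.75186 = 126.37 mm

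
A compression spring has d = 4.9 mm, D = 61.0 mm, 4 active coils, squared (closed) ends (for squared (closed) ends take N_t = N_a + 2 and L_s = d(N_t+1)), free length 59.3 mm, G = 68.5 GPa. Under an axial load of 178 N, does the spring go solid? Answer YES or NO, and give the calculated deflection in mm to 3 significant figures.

k = Gd⁴/(8D³N_a) = (68.5×10³)(4.9⁴)/(8·61.0³·4) = 5.4367 N/mm
N_t = 6; L_s = 4.9·7 = 34.3 mm; δ_solid = L₀ − L_s = 59.3 − 34.3 = 25 mm
δ = F/k = 178/5.4367 = 32.74 mm
δ ≥ δ_solid → spring goes solid

YES, δ = 32.7 mm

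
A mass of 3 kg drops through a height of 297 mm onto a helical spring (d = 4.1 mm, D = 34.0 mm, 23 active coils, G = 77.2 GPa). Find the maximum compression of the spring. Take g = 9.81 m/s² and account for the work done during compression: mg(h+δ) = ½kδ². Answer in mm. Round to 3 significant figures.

k = Gd⁴/(8D³N_a) = (77.2×10³)(4.1⁴)/(8·34.0³·23) = 3.0165 N/mm
W = mg = 3 × 9.81 = 29.43 N
½kδ² − Wδ − Wh = 0 → δ = (W + √(W² + 2kWh))/k
δ = (29.43 + √(866.12 + 52732.1))/3.0165 = (29.43 + 231.51)/3.0165 = 86.506 mm

86.5 mm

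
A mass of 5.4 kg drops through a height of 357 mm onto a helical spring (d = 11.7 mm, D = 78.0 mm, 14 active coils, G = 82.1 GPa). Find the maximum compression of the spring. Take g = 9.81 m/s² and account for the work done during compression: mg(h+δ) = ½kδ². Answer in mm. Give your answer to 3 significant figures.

38.0 mm

k = Gd⁴/(8D³N_a) = (82.1×10³)(11.7⁴)/(8·78.0³·14) = 28.946 N/mm
W = mg = 5.4 × 9.81 = 52.974 N
½kδ² − Wδ − Wh = 0 → δ = (W + √(W² + 2kWh))/k
δ = (52.974 + √(2806.2 + 1.09483e+06))/28.946 = (52.974 + 1047.7)/28.946 = 38.025 mm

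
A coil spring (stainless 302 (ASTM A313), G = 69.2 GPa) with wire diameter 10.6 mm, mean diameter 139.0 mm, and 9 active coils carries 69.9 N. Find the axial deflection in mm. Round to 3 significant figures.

k = Gd⁴/(8D³N_a) = (69.2×10³)(10.6⁴)/(8·139.0³·9) = 4.5181 N/mm
δ = F/k = 69.9 / 4.5181 = 15.471 mm

15.5 mm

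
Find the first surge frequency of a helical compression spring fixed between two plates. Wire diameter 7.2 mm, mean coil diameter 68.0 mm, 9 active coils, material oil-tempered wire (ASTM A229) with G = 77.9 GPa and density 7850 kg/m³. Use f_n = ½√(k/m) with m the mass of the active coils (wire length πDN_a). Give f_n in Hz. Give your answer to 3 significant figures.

k = Gd⁴/(8D³N_a) = (77.9×10³)(7.2⁴)/(8·68.0³·9) = 9.2472 N/mm = 9247.2 N/m
Wire length L = πDN_a = π·68.0·9 = 1922.7 mm
m = ρ·(πd²/4)·L = 7850 × 40.715×10⁻⁶ m² × 1.9227 m = 0.61451 kg
f_n = ½√(k/m) = 0.5·√(9247.2/0.61451) = 0.5·√(15048) = 61.335 Hz

61.3 Hz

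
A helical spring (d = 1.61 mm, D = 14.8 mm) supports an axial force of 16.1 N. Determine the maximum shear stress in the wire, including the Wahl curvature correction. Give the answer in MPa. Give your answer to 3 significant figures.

Spring index C = D/d = 14.8/1.61 = 9.1925
K_W = (4C−1)/(4C−4) + 0.615/C = 35.770/32.770 + 0.0669 = 1.1584
τ₀ = 8FD/(πd³) = 8·16.1·14.8/(π·1.61³) = 1906.24/13.111 = 145.4 MPa
τ_max = K·τ₀ = 1.1584 × 145.4 = 168.43 MPa

168 MPa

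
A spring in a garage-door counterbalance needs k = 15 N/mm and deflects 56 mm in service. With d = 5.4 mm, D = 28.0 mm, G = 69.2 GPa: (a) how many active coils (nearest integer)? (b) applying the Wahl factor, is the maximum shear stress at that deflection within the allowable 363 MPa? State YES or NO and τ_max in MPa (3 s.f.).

(a) 22 coils; (b) NO, τ_max = 501 MPa

N_a = Gd⁴/(8D³k) = (69.2×10³)(5.4⁴)/(8·28.0³·15) = 22.34 → N_a = 22
Actual rate k = Gd⁴/(8D³·22) = 15.23 N/mm
Working load F = kδ = 15.23·56 = 852.87 N
C = 28.0/5.4 = 5.1852; K_W = (4C−1)/(4C−4)+0.615/C = 1.2978
τ_max = K_W·8FD/(πd³) = 1.2978·386.19 = 501.2 MPa
τ_max > 363 MPa → exceeds allowable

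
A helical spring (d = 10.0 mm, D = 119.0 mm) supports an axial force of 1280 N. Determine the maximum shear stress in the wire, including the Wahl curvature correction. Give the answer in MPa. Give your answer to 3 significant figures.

435 MPa

Spring index C = D/d = 119.0/10.0 = 11.9000
K_W = (4C−1)/(4C−4) + 0.615/C = 46.600/43.600 + 0.0517 = 1.1205
τ₀ = 8FD/(πd³) = 8·1280·119.0/(π·10.0³) = 1.21856e+06/3141.6 = 387.88 MPa
τ_max = K·τ₀ = 1.1205 × 387.88 = 434.61 MPa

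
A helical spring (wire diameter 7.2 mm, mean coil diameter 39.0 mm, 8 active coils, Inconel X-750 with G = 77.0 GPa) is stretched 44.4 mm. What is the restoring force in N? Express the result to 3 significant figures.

2420 N

k = Gd⁴/(8D³N_a) = (77.0×10³)(7.2⁴)/(8·39.0³·8) = 54.506 N/mm
F = k·δ = 54.506 × 44.4 = 2420.1 N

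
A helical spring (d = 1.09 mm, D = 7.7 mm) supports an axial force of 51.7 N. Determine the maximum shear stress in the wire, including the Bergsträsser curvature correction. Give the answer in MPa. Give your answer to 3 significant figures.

938 MPa

Spring index C = D/d = 7.7/1.09 = 7.0642
K_B = (4C+2)/(4C−3) = 30.257/25.257 = 1.1980
τ₀ = 8FD/(πd³) = 8·51.7·7.7/(π·1.09³) = 3184.72/4.0685 = 782.78 MPa
τ_max = K·τ₀ = 1.1980 × 782.78 = 937.75 MPa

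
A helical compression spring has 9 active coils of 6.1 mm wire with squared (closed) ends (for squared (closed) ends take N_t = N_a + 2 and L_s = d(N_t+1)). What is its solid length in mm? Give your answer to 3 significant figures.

73.2 mm

squared (closed) ends: N_t = N_a + 2 = 9 + 2 = 11
L_s = d·(N_t+1) = 6.1 × 12 = 73.2 mm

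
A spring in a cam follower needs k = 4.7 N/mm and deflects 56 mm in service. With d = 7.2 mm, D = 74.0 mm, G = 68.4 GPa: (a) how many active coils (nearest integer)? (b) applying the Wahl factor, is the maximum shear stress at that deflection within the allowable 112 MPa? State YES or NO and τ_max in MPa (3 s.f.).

N_a = Gd⁴/(8D³k) = (68.4×10³)(7.2⁴)/(8·74.0³·4.7) = 12.06 → N_a = 12
Actual rate k = Gd⁴/(8D³·12) = 4.7252 N/mm
Working load F = kδ = 4.7252·56 = 264.61 N
C = 74.0/7.2 = 10.2778; K_W = (4C−1)/(4C−4)+0.615/C = 1.1407
τ_max = K_W·8FD/(πd³) = 1.1407·133.59 = 152.39 MPa
τ_max > 112 MPa → exceeds allowable

(a) 12 coils; (b) NO, τ_max = 152 MPa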